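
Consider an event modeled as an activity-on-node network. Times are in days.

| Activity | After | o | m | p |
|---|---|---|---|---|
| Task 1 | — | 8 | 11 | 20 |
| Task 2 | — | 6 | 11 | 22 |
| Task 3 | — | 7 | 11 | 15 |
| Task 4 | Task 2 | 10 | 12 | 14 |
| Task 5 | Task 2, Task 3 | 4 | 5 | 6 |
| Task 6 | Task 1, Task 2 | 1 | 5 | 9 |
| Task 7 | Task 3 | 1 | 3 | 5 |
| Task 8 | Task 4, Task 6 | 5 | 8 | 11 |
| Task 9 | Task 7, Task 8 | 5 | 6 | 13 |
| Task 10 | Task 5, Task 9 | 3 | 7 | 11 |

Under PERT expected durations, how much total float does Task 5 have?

te_Task 1 = (8 + 4·11 + 20)/6 = 72/6 = 12
te_Task 2 = (6 + 4·11 + 22)/6 = 72/6 = 12
te_Task 3 = (7 + 4·11 + 15)/6 = 66/6 = 11
te_Task 4 = (10 + 4·12 + 14)/6 = 72/6 = 12
te_Task 5 = (4 + 4·5 + 6)/6 = 30/6 = 5
te_Task 6 = (1 + 4·5 + 9)/6 = 30/6 = 5
te_Task 7 = (1 + 4·3 + 5)/6 = 18/6 = 3
te_Task 8 = (5 + 4·8 + 11)/6 = 48/6 = 8
te_Task 9 = (5 + 4·6 + 13)/6 = 42/6 = 7
te_Task 10 = (3 + 4·7 + 11)/6 = 42/6 = 7

Forward pass:
ES_Task 1 = 0; EF_Task 1 = 12
ES_Task 2 = 0; EF_Task 2 = 12
ES_Task 3 = 0; EF_Task 3 = 11
ES_Task 4 = 12; EF_Task 4 = 12+12 = 24
ES_Task 5 = max(EF_Task 2=12, EF_Task 3=11) = 12; EF_Task 5 = 12+5 = 17
ES_Task 6 = max(EF_Task 1=12, EF_Task 2=12) = 12; EF_Task 6 = 12+5 = 17
ES_Task 7 = 11; EF_Task 7 = 11+3 = 14
ES_Task 8 = max(EF_Task 4=24, EF_Task 6=17) = 24; EF_Task 8 = 24+8 = 32
ES_Task 9 = max(EF_Task 7=14, EF_Task 8=32) = 32; EF_Task 9 = 32+7 = 39
ES_Task 10 = max(EF_Task 5=17, EF_Task 9=39) = 39; EF_Task 10 = 39+7 = 46
Expected project duration μ = 46 days. Critical path: Task 2 → Task 4 → Task 8 → Task 9 → Task 10.

Backward pass:
LF_Task 10 = 46; LS_Task 10 = 46−7 = 39
LF_Task 9 = LS_Task 10 = 39; LS_Task 9 = 39−7 = 32
LF_Task 8 = LS_Task 9 = 32; LS_Task 8 = 32−8 = 24
LF_Task 7 = LS_Task 9 = 32; LS_Task 7 = 32−3 = 29
LF_Task 6 = LS_Task 8 = 24; LS_Task 6 = 24−5 = 19
LF_Task 5 = LS_Task 10 = 39; LS_Task 5 = 39−5 = 34
LF_Task 4 = LS_Task 8 = 24; LS_Task 4 = 24−12 = 12
LF_Task 3 = min(LS_Task 5=34, LS_Task 7=29) = 29; LS_Task 3 = 29−11 = 18
LF_Task 2 = min(LS_Task 4=12, LS_Task 5=34, LS_Task 6=19) = 12; LS_Task 2 = 12−12 = 0
LF_Task 1 = LS_Task 6 = 19; LS_Task 1 = 19−12 = 7
Slack_Task 5 = LS_Task 5 − ES_Task 5 = 34 − 12 = 22

22 days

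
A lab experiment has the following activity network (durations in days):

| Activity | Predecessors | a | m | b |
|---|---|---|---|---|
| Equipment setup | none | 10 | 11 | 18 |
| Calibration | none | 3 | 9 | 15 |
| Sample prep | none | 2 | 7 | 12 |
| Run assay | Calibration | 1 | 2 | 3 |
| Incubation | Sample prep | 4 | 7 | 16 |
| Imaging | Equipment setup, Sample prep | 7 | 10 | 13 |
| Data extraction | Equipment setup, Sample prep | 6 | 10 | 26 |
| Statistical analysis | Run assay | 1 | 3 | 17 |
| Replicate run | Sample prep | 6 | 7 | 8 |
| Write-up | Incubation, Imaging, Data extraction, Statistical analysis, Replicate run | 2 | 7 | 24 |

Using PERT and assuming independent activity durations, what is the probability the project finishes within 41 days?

0.940

te_Equipment setup = (10 + 4·11 + 18)/6 = 72/6 = 12; σ²_Equipment setup = ((18−10)/6)² = 1.778
te_Calibration = (3 + 4·9 + 15)/6 = 54/6 = 9; σ²_Calibration = ((15−3)/6)² = 4.000
te_Sample prep = (2 + 4·7 + 12)/6 = 42/6 = 7; σ²_Sample prep = ((12−2)/6)² = 2.778
te_Run assay = (1 + 4·2 + 3)/6 = 12/6 = 2; σ²_Run assay = ((3−1)/6)² = 0.111
te_Incubation = (4 + 4·7 + 16)/6 = 48/6 = 8; σ²_Incubation = ((16−4)/6)² = 4.000
te_Imaging = (7 + 4·10 + 13)/6 = 60/6 = 10; σ²_Imaging = ((13−7)/6)² = 1.000
te_Data extraction = (6 + 4·10 + 26)/6 = 72/6 = 12; σ²_Data extraction = ((26−6)/6)² = 11.111
te_Statistical analysis = (1 + 4·3 + 17)/6 = 30/6 = 5; σ²_Statistical analysis = ((17−1)/6)² = 7.111
te_Replicate run = (6 + 4·7 + 8)/6 = 42/6 = 7; σ²_Replicate run = ((8−6)/6)² = 0.111
te_Write-up = (2 + 4·7 + 24)/6 = 54/6 = 9; σ²_Write-up = ((24−2)/6)² = 13.444

Forward pass:
ES_Equipment setup = 0; EF_Equipment setup = 12
ES_Calibration = 0; EF_Calibration = 9
ES_Sample prep = 0; EF_Sample prep = 7
ES_Run assay = 9; EF_Run assay = 9+2 = 11
ES_Incubation = 7; EF_Incubation = 7+8 = 15
ES_Imaging = max(EF_Equipment setup=12, EF_Sample prep=7) = 12; EF_Imaging = 12+10 = 22
ES_Data extraction = max(EF_Equipment setup=12, EF_Sample prep=7) = 12; EF_Data extraction = 12+12 = 24
ES_Statistical analysis = 11; EF_Statistical analysis = 11+5 = 16
ES_Replicate run = 7; EF_Replicate run = 7+7 = 14
ES_Write-up = max(EF_Incubation=15, EF_Imaging=22, EF_Data extraction=24, EF_Statistical analysis=16, EF_Replicate run=14) = 24; EF_Write-up = 24+9 = 33
Expected project duration μ = 33 days. Critical path: Equipment setup → Data extraction → Write-up.

Variance along critical path = 1.778 + 11.111 + 13.444 = 26.333; σ = √26.333 = 5.132 days.
Z = (41 − 33) / 5.132 = 1.559
P(T ≤ 41) = Φ(1.559) ≈ 0.940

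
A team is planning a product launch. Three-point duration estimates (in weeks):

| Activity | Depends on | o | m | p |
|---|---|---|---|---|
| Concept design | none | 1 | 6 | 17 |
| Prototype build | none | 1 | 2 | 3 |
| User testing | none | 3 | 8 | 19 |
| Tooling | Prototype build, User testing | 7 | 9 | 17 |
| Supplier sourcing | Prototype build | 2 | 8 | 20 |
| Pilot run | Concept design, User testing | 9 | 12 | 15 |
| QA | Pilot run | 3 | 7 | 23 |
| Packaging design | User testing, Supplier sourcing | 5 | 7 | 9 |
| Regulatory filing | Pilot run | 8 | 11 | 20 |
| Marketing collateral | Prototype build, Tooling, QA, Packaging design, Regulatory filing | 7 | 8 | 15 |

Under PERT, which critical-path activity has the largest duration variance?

te_Concept design = (1 + 4·6 + 17)/6 = 42/6 = 7; σ²_Concept design = ((17−1)/6)² = 7.111
te_Prototype build = (1 + 4·2 + 3)/6 = 12/6 = 2; σ²_Prototype build = ((3−1)/6)² = 0.111
te_User testing = (3 + 4·8 + 19)/6 = 54/6 = 9; σ²_User testing = ((19−3)/6)² = 7.111
te_Tooling = (7 + 4·9 + 17)/6 = 60/6 = 10; σ²_Tooling = ((17−7)/6)² = 2.778
te_Supplier sourcing = (2 + 4·8 + 20)/6 = 54/6 = 9; σ²_Supplier sourcing = ((20−2)/6)² = 9.000
te_Pilot run = (9 + 4·12 + 15)/6 = 72/6 = 12; σ²_Pilot run = ((15−9)/6)² = 1.000
te_QA = (3 + 4·7 + 23)/6 = 54/6 = 9; σ²_QA = ((23−3)/6)² = 11.111
te_Packaging design = (5 + 4·7 + 9)/6 = 42/6 = 7; σ²_Packaging design = ((9−5)/6)² = 0.444
te_Regulatory filing = (8 + 4·11 + 20)/6 = 72/6 = 12; σ²_Regulatory filing = ((20−8)/6)² = 4.000
te_Marketing collateral = (7 + 4·8 + 15)/6 = 54/6 = 9; σ²_Marketing collateral = ((15−7)/6)² = 1.778

Forward pass:
ES_Concept design = 0; EF_Concept design = 7
ES_Prototype build = 0; EF_Prototype build = 2
ES_User testing = 0; EF_User testing = 9
ES_Tooling = max(EF_Prototype build=2, EF_User testing=9) = 9; EF_Tooling = 9+10 = 19
ES_Supplier sourcing = 2; EF_Supplier sourcing = 2+9 = 11
ES_Pilot run = max(EF_Concept design=7, EF_User testing=9) = 9; EF_Pilot run = 9+12 = 21
ES_QA = 21; EF_QA = 21+9 = 30
ES_Packaging design = max(EF_User testing=9, EF_Supplier sourcing=11) = 11; EF_Packaging design = 11+7 = 18
ES_Regulatory filing = 21; EF_Regulatory filing = 21+12 = 33
ES_Marketing collateral = max(EF_Prototype build=2, EF_Tooling=19, EF_QA=30, EF_Packaging design=18, EF_Regulatory filing=33) = 33; EF_Marketing collateral = 33+9 = 42
Expected project duration μ = 42 weeks. Critical path: User testing → Pilot run → Regulatory filing → Marketing collateral.

Variances on critical path: σ²_User testing=7.111, σ²_Pilot run=1.000, σ²_Regulatory filing=4.000, σ²_Marketing collateral=1.778.
Largest is σ²_User testing = 7.111.

User testing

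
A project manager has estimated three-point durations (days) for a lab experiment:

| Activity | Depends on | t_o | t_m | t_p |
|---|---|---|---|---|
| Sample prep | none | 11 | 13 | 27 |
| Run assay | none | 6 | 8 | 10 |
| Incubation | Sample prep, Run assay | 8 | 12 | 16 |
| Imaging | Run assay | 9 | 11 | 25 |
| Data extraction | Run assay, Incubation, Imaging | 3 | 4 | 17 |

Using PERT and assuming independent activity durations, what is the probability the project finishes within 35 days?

0.701

te_Sample prep = (11 + 4·13 + 27)/6 = 90/6 = 15; σ²_Sample prep = ((27−11)/6)² = 7.111
te_Run assay = (6 + 4·8 + 10)/6 = 48/6 = 8; σ²_Run assay = ((10−6)/6)² = 0.444
te_Incubation = (8 + 4·12 + 16)/6 = 72/6 = 12; σ²_Incubation = ((16−8)/6)² = 1.778
te_Imaging = (9 + 4·11 + 25)/6 = 78/6 = 13; σ²_Imaging = ((25−9)/6)² = 7.111
te_Data extraction = (3 + 4·4 + 17)/6 = 36/6 = 6; σ²_Data extraction = ((17−3)/6)² = 5.444

Forward pass:
ES_Sample prep = 0; EF_Sample prep = 15
ES_Run assay = 0; EF_Run assay = 8
ES_Incubation = max(EF_Sample prep=15, EF_Run assay=8) = 15; EF_Incubation = 15+12 = 27
ES_Imaging = 8; EF_Imaging = 8+13 = 21
ES_Data extraction = max(EF_Run assay=8, EF_Incubation=27, EF_Imaging=21) = 27; EF_Data extraction = 27+6 = 33
Expected project duration μ = 33 days. Critical path: Sample prep → Incubation → Data extraction.

Variance along critical path = 7.111 + 1.778 + 5.444 = 14.333; σ = √14.333 = 3.786 days.
Z = (35 − 33) / 3.786 = 0.528
P(T ≤ 35) = Φ(0.528) ≈ 0.701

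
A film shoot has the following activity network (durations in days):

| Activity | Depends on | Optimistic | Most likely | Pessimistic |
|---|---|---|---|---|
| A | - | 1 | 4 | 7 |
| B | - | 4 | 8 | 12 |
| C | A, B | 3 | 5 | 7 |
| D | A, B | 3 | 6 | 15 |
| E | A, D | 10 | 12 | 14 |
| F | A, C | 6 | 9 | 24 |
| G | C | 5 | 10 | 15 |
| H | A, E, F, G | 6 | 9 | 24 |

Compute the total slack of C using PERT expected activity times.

te_A = (1 + 4·4 + 7)/6 = 24/6 = 4
te_B = (4 + 4·8 + 12)/6 = 48/6 = 8
te_C = (3 + 4·5 + 7)/6 = 30/6 = 5
te_D = (3 + 4·6 + 15)/6 = 42/6 = 7
te_E = (10 + 4·12 + 14)/6 = 72/6 = 12
te_F = (6 + 4·9 + 24)/6 = 66/6 = 11
te_G = (5 + 4·10 + 15)/6 = 60/6 = 10
te_H = (6 + 4·9 + 24)/6 = 66/6 = 11

Forward pass:
ES_A = 0; EF_A = 4
ES_B = 0; EF_B = 8
ES_C = max(EF_A=4, EF_B=8) = 8; EF_C = 8+5 = 13
ES_D = max(EF_A=4, EF_B=8) = 8; EF_D = 8+7 = 15
ES_E = max(EF_A=4, EF_D=15) = 15; EF_E = 15+12 = 27
ES_F = max(EF_A=4, EF_C=13) = 13; EF_F = 13+11 = 24
ES_G = 13; EF_G = 13+10 = 23
ES_H = max(EF_A=4, EF_E=27, EF_F=24, EF_G=23) = 27; EF_H = 27+11 = 38
Expected project duration μ = 38 days. Critical path: B → D → E → H.

Backward pass:
LF_H = 38; LS_H = 38−11 = 27
LF_G = LS_H = 27; LS_G = 27−10 = 17
LF_F = LS_H = 27; LS_F = 27−11 = 16
LF_E = LS_H = 27; LS_E = 27−12 = 15
LF_D = LS_E = 15; LS_D = 15−7 = 8
LF_C = min(LS_F=16, LS_G=17) = 16; LS_C = 16−5 = 11
LF_B = min(LS_C=11, LS_D=8) = 8; LS_B = 8−8 = 0
LF_A = min(LS_C=11, LS_D=8, LS_E=15, LS_F=16, LS_H=27) = 8; LS_A = 8−4 = 4
Slack_C = LS_C − ES_C = 11 − 8 = 3

3 days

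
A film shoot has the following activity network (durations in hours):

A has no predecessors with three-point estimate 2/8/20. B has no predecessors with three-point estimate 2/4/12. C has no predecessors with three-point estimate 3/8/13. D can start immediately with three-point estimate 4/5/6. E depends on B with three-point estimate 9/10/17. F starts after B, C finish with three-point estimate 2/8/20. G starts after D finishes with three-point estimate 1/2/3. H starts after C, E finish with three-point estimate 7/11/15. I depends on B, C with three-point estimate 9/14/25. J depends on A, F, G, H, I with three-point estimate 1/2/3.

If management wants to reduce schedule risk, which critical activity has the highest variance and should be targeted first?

te_A = (2 + 4·8 + 20)/6 = 54/6 = 9; σ²_A = ((20−2)/6)² = 9.000
te_B = (2 + 4·4 + 12)/6 = 30/6 = 5; σ²_B = ((12−2)/6)² = 2.778
te_C = (3 + 4·8 + 13)/6 = 48/6 = 8; σ²_C = ((13−3)/6)² = 2.778
te_D = (4 + 4·5 + 6)/6 = 30/6 = 5; σ²_D = ((6−4)/6)² = 0.111
te_E = (9 + 4·10 + 17)/6 = 66/6 = 11; σ²_E = ((17−9)/6)² = 1.778
te_F = (2 + 4·8 + 20)/6 = 54/6 = 9; σ²_F = ((20−2)/6)² = 9.000
te_G = (1 + 4·2 + 3)/6 = 12/6 = 2; σ²_G = ((3−1)/6)² = 0.111
te_H = (7 + 4·11 + 15)/6 = 66/6 = 11; σ²_H = ((15−7)/6)² = 1.778
te_I = (9 + 4·14 + 25)/6 = 90/6 = 15; σ²_I = ((25−9)/6)² = 7.111
te_J = (1 + 4·2 + 3)/6 = 12/6 = 2; σ²_J = ((3−1)/6)² = 0.111

Forward pass:
ES_A = 0; EF_A = 9
ES_B = 0; EF_B = 5
ES_C = 0; EF_C = 8
ES_D = 0; EF_D = 5
ES_E = 5; EF_E = 5+11 = 16
ES_F = max(EF_B=5, EF_C=8) = 8; EF_F = 8+9 = 17
ES_G = 5; EF_G = 5+2 = 7
ES_H = max(EF_C=8, EF_E=16) = 16; EF_H = 16+11 = 27
ES_I = max(EF_B=5, EF_C=8) = 8; EF_I = 8+15 = 23
ES_J = max(EF_A=9, EF_F=17, EF_G=7, EF_H=27, EF_I=23) = 27; EF_J = 27+2 = 29
Expected project duration μ = 29 hours. Critical path: B → E → H → J.

Variances on critical path: σ²_B=2.778, σ²_E=1.778, σ²_H=1.778, σ²_J=0.111.
Largest is σ²_B = 2.778.

B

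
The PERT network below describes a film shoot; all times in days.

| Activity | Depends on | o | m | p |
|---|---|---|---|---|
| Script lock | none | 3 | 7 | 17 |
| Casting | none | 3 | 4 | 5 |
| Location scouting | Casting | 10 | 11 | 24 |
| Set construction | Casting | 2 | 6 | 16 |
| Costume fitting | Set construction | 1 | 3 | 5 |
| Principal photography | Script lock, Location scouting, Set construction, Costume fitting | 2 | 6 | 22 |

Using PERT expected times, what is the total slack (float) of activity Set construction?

te_Script lock = (3 + 4·7 + 17)/6 = 48/6 = 8
te_Casting = (3 + 4·4 + 5)/6 = 24/6 = 4
te_Location scouting = (10 + 4·11 + 24)/6 = 78/6 = 13
te_Set construction = (2 + 4·6 + 16)/6 = 42/6 = 7
te_Costume fitting = (1 + 4·3 + 5)/6 = 18/6 = 3
te_Principal photography = (2 + 4·6 + 22)/6 = 48/6 = 8

Forward pass:
ES_Script lock = 0; EF_Script lock = 8
ES_Casting = 0; EF_Casting = 4
ES_Location scouting = 4; EF_Location scouting = 4+13 = 17
ES_Set construction = 4; EF_Set construction = 4+7 = 11
ES_Costume fitting = 11; EF_Costume fitting = 11+3 = 14
ES_Principal photography = max(EF_Script lock=8, EF_Location scouting=17, EF_Set construction=11, EF_Costume fitting=14) = 17; EF_Principal photography = 17+8 = 25
Expected project duration μ = 25 days. Critical path: Casting → Location scouting → Principal photography.

Backward pass:
LF_Principal photography = 25; LS_Principal photography = 25−8 = 17
LF_Costume fitting = LS_Principal photography = 17; LS_Costume fitting = 17−3 = 14
LF_Set construction = min(LS_Costume fitting=14, LS_Principal photography=17) = 14; LS_Set construction = 14−7 = 7
LF_Location scouting = LS_Principal photography = 17; LS_Location scouting = 17−13 = 4
LF_Casting = min(LS_Location scouting=4, LS_Set construction=7) = 4; LS_Casting = 4−4 = 0
LF_Script lock = LS_Principal photography = 17; LS_Script lock = 17−8 = 9
Slack_Set construction = LS_Set construction − ES_Set construction = 7 − 4 = 3

3 days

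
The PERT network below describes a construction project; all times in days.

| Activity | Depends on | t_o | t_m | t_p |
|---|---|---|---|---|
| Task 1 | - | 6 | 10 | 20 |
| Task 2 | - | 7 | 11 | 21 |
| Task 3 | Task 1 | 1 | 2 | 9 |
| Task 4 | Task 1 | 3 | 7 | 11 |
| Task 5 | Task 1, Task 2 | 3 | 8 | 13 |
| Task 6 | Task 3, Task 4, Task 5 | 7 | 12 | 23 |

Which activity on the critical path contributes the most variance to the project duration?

Task 6

te_Task 1 = (6 + 4·10 + 20)/6 = 66/6 = 11; σ²_Task 1 = ((20−6)/6)² = 5.444
te_Task 2 = (7 + 4·11 + 21)/6 = 72/6 = 12; σ²_Task 2 = ((21−7)/6)² = 5.444
te_Task 3 = (1 + 4·2 + 9)/6 = 18/6 = 3; σ²_Task 3 = ((9−1)/6)² = 1.778
te_Task 4 = (3 + 4·7 + 11)/6 = 42/6 = 7; σ²_Task 4 = ((11−3)/6)² = 1.778
te_Task 5 = (3 + 4·8 + 13)/6 = 48/6 = 8; σ²_Task 5 = ((13−3)/6)² = 2.778
te_Task 6 = (7 + 4·12 + 23)/6 = 78/6 = 13; σ²_Task 6 = ((23−7)/6)² = 7.111

Forward pass:
ES_Task 1 = 0; EF_Task 1 = 11
ES_Task 2 = 0; EF_Task 2 = 12
ES_Task 3 = 11; EF_Task 3 = 11+3 = 14
ES_Task 4 = 11; EF_Task 4 = 11+7 = 18
ES_Task 5 = max(EF_Task 1=11, EF_Task 2=12) = 12; EF_Task 5 = 12+8 = 20
ES_Task 6 = max(EF_Task 3=14, EF_Task 4=18, EF_Task 5=20) = 20; EF_Task 6 = 20+13 = 33
Expected project duration μ = 33 days. Critical path: Task 2 → Task 5 → Task 6.

Variances on critical path: σ²_Task 2=5.444, σ²_Task 5=2.778, σ²_Task 6=7.111.
Largest is σ²_Task 6 = 7.111.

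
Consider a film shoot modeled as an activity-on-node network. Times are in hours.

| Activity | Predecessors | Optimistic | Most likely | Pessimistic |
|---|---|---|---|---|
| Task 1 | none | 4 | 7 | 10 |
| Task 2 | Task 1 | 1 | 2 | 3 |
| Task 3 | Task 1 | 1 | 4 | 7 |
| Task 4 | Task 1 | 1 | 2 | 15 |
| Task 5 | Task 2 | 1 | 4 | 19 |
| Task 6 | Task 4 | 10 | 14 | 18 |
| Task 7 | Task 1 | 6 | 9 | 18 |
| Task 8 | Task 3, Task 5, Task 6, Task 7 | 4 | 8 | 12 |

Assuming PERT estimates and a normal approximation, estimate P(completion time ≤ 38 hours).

te_Task 1 = (4 + 4·7 + 10)/6 = 42/6 = 7; σ²_Task 1 = ((10−4)/6)² = 1.000
te_Task 2 = (1 + 4·2 + 3)/6 = 12/6 = 2; σ²_Task 2 = ((3−1)/6)² = 0.111
te_Task 3 = (1 + 4·4 + 7)/6 = 24/6 = 4; σ²_Task 3 = ((7−1)/6)² = 1.000
te_Task 4 = (1 + 4·2 + 15)/6 = 24/6 = 4; σ²_Task 4 = ((15−1)/6)² = 5.444
te_Task 5 = (1 + 4·4 + 19)/6 = 36/6 = 6; σ²_Task 5 = ((19−1)/6)² = 9.000
te_Task 6 = (10 + 4·14 + 18)/6 = 84/6 = 14; σ²_Task 6 = ((18−10)/6)² = 1.778
te_Task 7 = (6 + 4·9 + 18)/6 = 60/6 = 10; σ²_Task 7 = ((18−6)/6)² = 4.000
te_Task 8 = (4 + 4·8 + 12)/6 = 48/6 = 8; σ²_Task 8 = ((12−4)/6)² = 1.778

Forward pass:
ES_Task 1 = 0; EF_Task 1 = 7
ES_Task 2 = 7; EF_Task 2 = 7+2 = 9
ES_Task 3 = 7; EF_Task 3 = 7+4 = 11
ES_Task 4 = 7; EF_Task 4 = 7+4 = 11
ES_Task 5 = 9; EF_Task 5 = 9+6 = 15
ES_Task 6 = 11; EF_Task 6 = 11+14 = 25
ES_Task 7 = 7; EF_Task 7 = 7+10 = 17
ES_Task 8 = max(EF_Task 3=11, EF_Task 5=15, EF_Task 6=25, EF_Task 7=17) = 25; EF_Task 8 = 25+8 = 33
Expected project duration μ = 33 hours. Critical path: Task 1 → Task 4 → Task 6 → Task 8.

Variance along critical path = 1.000 + 5.444 + 1.778 + 1.778 = 10.000; σ = √10.000 = 3.162 hours.
Z = (38 − 33) / 3.162 = 1.581
P(T ≤ 38) = Φ(1.581) ≈ 0.943

0.943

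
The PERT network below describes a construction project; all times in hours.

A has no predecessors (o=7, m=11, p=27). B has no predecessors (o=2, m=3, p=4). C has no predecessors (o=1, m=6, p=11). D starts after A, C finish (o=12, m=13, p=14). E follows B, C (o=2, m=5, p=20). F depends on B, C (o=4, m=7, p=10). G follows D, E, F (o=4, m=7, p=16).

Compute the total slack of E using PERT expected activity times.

13 hours

te_A = (7 + 4·11 + 27)/6 = 78/6 = 13
te_B = (2 + 4·3 + 4)/6 = 18/6 = 3
te_C = (1 + 4·6 + 11)/6 = 36/6 = 6
te_D = (12 + 4·13 + 14)/6 = 78/6 = 13
te_E = (2 + 4·5 + 20)/6 = 42/6 = 7
te_F = (4 + 4·7 + 10)/6 = 42/6 = 7
te_G = (4 + 4·7 + 16)/6 = 48/6 = 8

Forward pass:
ES_A = 0; EF_A = 13
ES_B = 0; EF_B = 3
ES_C = 0; EF_C = 6
ES_D = max(EF_A=13, EF_C=6) = 13; EF_D = 13+13 = 26
ES_E = max(EF_B=3, EF_C=6) = 6; EF_E = 6+7 = 13
ES_F = max(EF_B=3, EF_C=6) = 6; EF_F = 6+7 = 13
ES_G = max(EF_D=26, EF_E=13, EF_F=13) = 26; EF_G = 26+8 = 34
Expected project duration μ = 34 hours. Critical path: A → D → G.

Backward pass:
LF_G = 34; LS_G = 34−8 = 26
LF_F = LS_G = 26; LS_F = 26−7 = 19
LF_E = LS_G = 26; LS_E = 26−7 = 19
LF_D = LS_G = 26; LS_D = 26−13 = 13
LF_C = min(LS_D=13, LS_E=19, LS_F=19) = 13; LS_C = 13−6 = 7
LF_B = min(LS_E=19, LS_F=19) = 19; LS_B = 19−3 = 16
LF_A = LS_D = 13; LS_A = 13−13 = 0
Slack_E = LS_E − ES_E = 19 − 6 = 13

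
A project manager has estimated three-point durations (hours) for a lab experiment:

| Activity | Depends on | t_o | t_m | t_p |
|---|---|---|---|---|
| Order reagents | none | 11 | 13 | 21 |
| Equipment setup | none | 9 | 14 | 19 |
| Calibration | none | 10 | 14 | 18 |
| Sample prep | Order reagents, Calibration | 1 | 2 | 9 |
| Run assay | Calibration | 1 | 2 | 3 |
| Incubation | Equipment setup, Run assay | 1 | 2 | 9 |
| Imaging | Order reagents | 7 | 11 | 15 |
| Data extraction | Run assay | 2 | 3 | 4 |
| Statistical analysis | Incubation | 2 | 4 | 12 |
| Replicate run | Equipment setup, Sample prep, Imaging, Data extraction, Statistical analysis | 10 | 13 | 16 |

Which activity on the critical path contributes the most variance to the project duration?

Order reagents

te_Order reagents = (11 + 4·13 + 21)/6 = 84/6 = 14; σ²_Order reagents = ((21−11)/6)² = 2.778
te_Equipment setup = (9 + 4·14 + 19)/6 = 84/6 = 14; σ²_Equipment setup = ((19−9)/6)² = 2.778
te_Calibration = (10 + 4·14 + 18)/6 = 84/6 = 14; σ²_Calibration = ((18−10)/6)² = 1.778
te_Sample prep = (1 + 4·2 + 9)/6 = 18/6 = 3; σ²_Sample prep = ((9−1)/6)² = 1.778
te_Run assay = (1 + 4·2 + 3)/6 = 12/6 = 2; σ²_Run assay = ((3−1)/6)² = 0.111
te_Incubation = (1 + 4·2 + 9)/6 = 18/6 = 3; σ²_Incubation = ((9−1)/6)² = 1.778
te_Imaging = (7 + 4·11 + 15)/6 = 66/6 = 11; σ²_Imaging = ((15−7)/6)² = 1.778
te_Data extraction = (2 + 4·3 + 4)/6 = 18/6 = 3; σ²_Data extraction = ((4−2)/6)² = 0.111
te_Statistical analysis = (2 + 4·4 + 12)/6 = 30/6 = 5; σ²_Statistical analysis = ((12−2)/6)² = 2.778
te_Replicate run = (10 + 4·13 + 16)/6 = 78/6 = 13; σ²_Replicate run = ((16−10)/6)² = 1.000

Forward pass:
ES_Order reagents = 0; EF_Order reagents = 14
ES_Equipment setup = 0; EF_Equipment setup = 14
ES_Calibration = 0; EF_Calibration = 14
ES_Sample prep = max(EF_Order reagents=14, EF_Calibration=14) = 14; EF_Sample prep = 14+3 = 17
ES_Run assay = 14; EF_Run assay = 14+2 = 16
ES_Incubation = max(EF_Equipment setup=14, EF_Run assay=16) = 16; EF_Incubation = 16+3 = 19
ES_Imaging = 14; EF_Imaging = 14+11 = 25
ES_Data extraction = 16; EF_Data extraction = 16+3 = 19
ES_Statistical analysis = 19; EF_Statistical analysis = 19+5 = 24
ES_Replicate run = max(EF_Equipment setup=14, EF_Sample prep=17, EF_Imaging=25, EF_Data extraction=19, EF_Statistical analysis=24) = 25; EF_Replicate run = 25+13 = 38
Expected project duration μ = 38 hours. Critical path: Order reagents → Imaging → Replicate run.

Variances on critical path: σ²_Order reagents=2.778, σ²_Imaging=1.778, σ²_Replicate run=1.000.
Largest is σ²_Order reagents = 2.778.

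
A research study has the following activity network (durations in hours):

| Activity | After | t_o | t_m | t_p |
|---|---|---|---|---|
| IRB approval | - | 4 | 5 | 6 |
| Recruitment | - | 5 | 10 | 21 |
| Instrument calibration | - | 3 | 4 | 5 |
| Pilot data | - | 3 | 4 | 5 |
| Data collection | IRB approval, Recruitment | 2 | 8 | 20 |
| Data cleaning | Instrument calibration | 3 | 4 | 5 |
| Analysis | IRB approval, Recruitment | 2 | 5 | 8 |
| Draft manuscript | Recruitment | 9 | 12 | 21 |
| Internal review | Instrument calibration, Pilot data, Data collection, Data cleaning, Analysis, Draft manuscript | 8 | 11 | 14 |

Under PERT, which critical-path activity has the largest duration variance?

te_IRB approval = (4 + 4·5 + 6)/6 = 30/6 = 5; σ²_IRB approval = ((6−4)/6)² = 0.111
te_Recruitment = (5 + 4·10 + 21)/6 = 66/6 = 11; σ²_Recruitment = ((21−5)/6)² = 7.111
te_Instrument calibration = (3 + 4·4 + 5)/6 = 24/6 = 4; σ²_Instrument calibration = ((5−3)/6)² = 0.111
te_Pilot data = (3 + 4·4 + 5)/6 = 24/6 = 4; σ²_Pilot data = ((5−3)/6)² = 0.111
te_Data collection = (2 + 4·8 + 20)/6 = 54/6 = 9; σ²_Data collection = ((20−2)/6)² = 9.000
te_Data cleaning = (3 + 4·4 + 5)/6 = 24/6 = 4; σ²_Data cleaning = ((5−3)/6)² = 0.111
te_Analysis = (2 + 4·5 + 8)/6 = 30/6 = 5; σ²_Analysis = ((8−2)/6)² = 1.000
te_Draft manuscript = (9 + 4·12 + 21)/6 = 78/6 = 13; σ²_Draft manuscript = ((21−9)/6)² = 4.000
te_Internal review = (8 + 4·11 + 14)/6 = 66/6 = 11; σ²_Internal review = ((14−8)/6)² = 1.000

Forward pass:
ES_IRB approval = 0; EF_IRB approval = 5
ES_Recruitment = 0; EF_Recruitment = 11
ES_Instrument calibration = 0; EF_Instrument calibration = 4
ES_Pilot data = 0; EF_Pilot data = 4
ES_Data collection = max(EF_IRB approval=5, EF_Recruitment=11) = 11; EF_Data collection = 11+9 = 20
ES_Data cleaning = 4; EF_Data cleaning = 4+4 = 8
ES_Analysis = max(EF_IRB approval=5, EF_Recruitment=11) = 11; EF_Analysis = 11+5 = 16
ES_Draft manuscript = 11; EF_Draft manuscript = 11+13 = 24
ES_Internal review = max(EF_Instrument calibration=4, EF_Pilot data=4, EF_Data collection=20, EF_Data cleaning=8, EF_Analysis=16, EF_Draft manuscript=24) = 24; EF_Internal review = 24+11 = 35
Expected project duration μ = 35 hours. Critical path: Recruitment → Draft manuscript → Internal review.

Variances on critical path: σ²_Recruitment=7.111, σ²_Draft manuscript=4.000, σ²_Internal review=1.000.
Largest is σ²_Recruitment = 7.111.

Recruitment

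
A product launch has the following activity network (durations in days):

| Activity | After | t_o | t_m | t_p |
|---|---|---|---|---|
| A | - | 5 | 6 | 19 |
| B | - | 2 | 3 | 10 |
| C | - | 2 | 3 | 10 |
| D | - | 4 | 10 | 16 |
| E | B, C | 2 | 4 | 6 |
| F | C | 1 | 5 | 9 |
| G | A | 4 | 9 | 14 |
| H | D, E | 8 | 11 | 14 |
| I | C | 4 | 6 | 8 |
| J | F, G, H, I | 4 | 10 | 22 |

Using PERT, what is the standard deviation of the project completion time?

te_A = (5 + 4·6 + 19)/6 = 48/6 = 8; σ²_A = ((19−5)/6)² = 5.444
te_B = (2 + 4·3 + 10)/6 = 24/6 = 4; σ²_B = ((10−2)/6)² = 1.778
te_C = (2 + 4·3 + 10)/6 = 24/6 = 4; σ²_C = ((10−2)/6)² = 1.778
te_D = (4 + 4·10 + 16)/6 = 60/6 = 10; σ²_D = ((16−4)/6)² = 4.000
te_E = (2 + 4·4 + 6)/6 = 24/6 = 4; σ²_E = ((6−2)/6)² = 0.444
te_F = (1 + 4·5 + 9)/6 = 30/6 = 5; σ²_F = ((9−1)/6)² = 1.778
te_G = (4 + 4·9 + 14)/6 = 54/6 = 9; σ²_G = ((14−4)/6)² = 2.778
te_H = (8 + 4·11 + 14)/6 = 66/6 = 11; σ²_H = ((14−8)/6)² = 1.000
te_I = (4 + 4·6 + 8)/6 = 36/6 = 6; σ²_I = ((8−4)/6)² = 0.444
te_J = (4 + 4·10 + 22)/6 = 66/6 = 11; σ²_J = ((22−4)/6)² = 9.000

Forward pass:
ES_A = 0; EF_A = 8
ES_B = 0; EF_B = 4
ES_C = 0; EF_C = 4
ES_D = 0; EF_D = 10
ES_E = max(EF_B=4, EF_C=4) = 4; EF_E = 4+4 = 8
ES_F = 4; EF_F = 4+5 = 9
ES_G = 8; EF_G = 8+9 = 17
ES_H = max(EF_D=10, EF_E=8) = 10; EF_H = 10+11 = 21
ES_I = 4; EF_I = 4+6 = 10
ES_J = max(EF_F=9, EF_G=17, EF_H=21, EF_I=10) = 21; EF_J = 21+11 = 32
Expected project duration μ = 32 days. Critical path: D → H → J.

Variance along critical path = 4.000 + 1.000 + 9.000 = 14.000
σ = √14.000 = 3.742 days

3.74 days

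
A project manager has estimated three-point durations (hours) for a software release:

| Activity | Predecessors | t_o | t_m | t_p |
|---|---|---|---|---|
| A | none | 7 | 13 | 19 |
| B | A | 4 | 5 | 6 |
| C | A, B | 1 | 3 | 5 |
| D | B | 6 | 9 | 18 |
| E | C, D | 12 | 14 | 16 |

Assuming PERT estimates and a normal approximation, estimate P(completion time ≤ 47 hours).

0.956

te_A = (7 + 4·13 + 19)/6 = 78/6 = 13; σ²_A = ((19−7)/6)² = 4.000
te_B = (4 + 4·5 + 6)/6 = 30/6 = 5; σ²_B = ((6−4)/6)² = 0.111
te_C = (1 + 4·3 + 5)/6 = 18/6 = 3; σ²_C = ((5−1)/6)² = 0.444
te_D = (6 + 4·9 + 18)/6 = 60/6 = 10; σ²_D = ((18−6)/6)² = 4.000
te_E = (12 + 4·14 + 16)/6 = 84/6 = 14; σ²_E = ((16−12)/6)² = 0.444

Forward pass:
ES_A = 0; EF_A = 13
ES_B = 13; EF_B = 13+5 = 18
ES_C = max(EF_A=13, EF_B=18) = 18; EF_C = 18+3 = 21
ES_D = 18; EF_D = 18+10 = 28
ES_E = max(EF_C=21, EF_D=28) = 28; EF_E = 28+14 = 42
Expected project duration μ = 42 hours. Critical path: A → B → D → E.

Variance along critical path = 4.000 + 0.111 + 4.000 + 0.444 = 8.556; σ = √8.556 = 2.925 hours.
Z = (47 − 42) / 2.925 = 1.709
P(T ≤ 47) = Φ(1.709) ≈ 0.956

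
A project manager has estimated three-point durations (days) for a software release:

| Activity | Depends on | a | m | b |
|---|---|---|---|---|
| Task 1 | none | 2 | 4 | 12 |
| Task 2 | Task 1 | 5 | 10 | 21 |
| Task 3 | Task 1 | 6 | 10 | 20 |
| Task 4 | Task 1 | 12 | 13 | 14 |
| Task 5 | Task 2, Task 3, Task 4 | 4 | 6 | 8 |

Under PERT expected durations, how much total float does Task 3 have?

2 days

te_Task 1 = (2 + 4·4 + 12)/6 = 30/6 = 5
te_Task 2 = (5 + 4·10 + 21)/6 = 66/6 = 11
te_Task 3 = (6 + 4·10 + 20)/6 = 66/6 = 11
te_Task 4 = (12 + 4·13 + 14)/6 = 78/6 = 13
te_Task 5 = (4 + 4·6 + 8)/6 = 36/6 = 6

Forward pass:
ES_Task 1 = 0; EF_Task 1 = 5
ES_Task 2 = 5; EF_Task 2 = 5+11 = 16
ES_Task 3 = 5; EF_Task 3 = 5+11 = 16
ES_Task 4 = 5; EF_Task 4 = 5+13 = 18
ES_Task 5 = max(EF_Task 2=16, EF_Task 3=16, EF_Task 4=18) = 18; EF_Task 5 = 18+6 = 24
Expected project duration μ = 24 days. Critical path: Task 1 → Task 4 → Task 5.

Backward pass:
LF_Task 5 = 24; LS_Task 5 = 24−6 = 18
LF_Task 4 = LS_Task 5 = 18; LS_Task 4 = 18−13 = 5
LF_Task 3 = LS_Task 5 = 18; LS_Task 3 = 18−11 = 7
LF_Task 2 = LS_Task 5 = 18; LS_Task 2 = 18−11 = 7
LF_Task 1 = min(LS_Task 2=7, LS_Task 3=7, LS_Task 4=5) = 5; LS_Task 1 = 5−5 = 0
Slack_Task 3 = LS_Task 3 − ES_Task 3 = 7 − 5 = 2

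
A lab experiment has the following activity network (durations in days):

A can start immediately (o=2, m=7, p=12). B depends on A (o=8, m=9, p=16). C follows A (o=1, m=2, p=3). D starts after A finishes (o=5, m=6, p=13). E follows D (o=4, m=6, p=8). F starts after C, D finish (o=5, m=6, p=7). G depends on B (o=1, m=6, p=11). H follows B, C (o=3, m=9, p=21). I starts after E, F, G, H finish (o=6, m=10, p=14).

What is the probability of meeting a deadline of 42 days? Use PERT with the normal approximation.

te_A = (2 + 4·7 + 12)/6 = 42/6 = 7; σ²_A = ((12−2)/6)² = 2.778
te_B = (8 + 4·9 + 16)/6 = 60/6 = 10; σ²_B = ((16−8)/6)² = 1.778
te_C = (1 + 4·2 + 3)/6 = 12/6 = 2; σ²_C = ((3−1)/6)² = 0.111
te_D = (5 + 4·6 + 13)/6 = 42/6 = 7; σ²_D = ((13−5)/6)² = 1.778
te_E = (4 + 4·6 + 8)/6 = 36/6 = 6; σ²_E = ((8−4)/6)² = 0.444
te_F = (5 + 4·6 + 7)/6 = 36/6 = 6; σ²_F = ((7−5)/6)² = 0.111
te_G = (1 + 4·6 + 11)/6 = 36/6 = 6; σ²_G = ((11−1)/6)² = 2.778
te_H = (3 + 4·9 + 21)/6 = 60/6 = 10; σ²_H = ((21−3)/6)² = 9.000
te_I = (6 + 4·10 + 14)/6 = 60/6 = 10; σ²_I = ((14−6)/6)² = 1.778

Forward pass:
ES_A = 0; EF_A = 7
ES_B = 7; EF_B = 7+10 = 17
ES_C = 7; EF_C = 7+2 = 9
ES_D = 7; EF_D = 7+7 = 14
ES_E = 14; EF_E = 14+6 = 20
ES_F = max(EF_C=9, EF_D=14) = 14; EF_F = 14+6 = 20
ES_G = 17; EF_G = 17+6 = 23
ES_H = max(EF_B=17, EF_C=9) = 17; EF_H = 17+10 = 27
ES_I = max(EF_E=20, EF_F=20, EF_G=23, EF_H=27) = 27; EF_I = 27+10 = 37
Expected project duration μ = 37 days. Critical path: A → B → H → I.

Variance along critical path = 2.778 + 1.778 + 9.000 + 1.778 = 15.333; σ = √15.333 = 3.916 days.
Z = (42 − 37) / 3.916 = 1.277
P(T ≤ 42) = Φ(1.277) ≈ 0.899

0.899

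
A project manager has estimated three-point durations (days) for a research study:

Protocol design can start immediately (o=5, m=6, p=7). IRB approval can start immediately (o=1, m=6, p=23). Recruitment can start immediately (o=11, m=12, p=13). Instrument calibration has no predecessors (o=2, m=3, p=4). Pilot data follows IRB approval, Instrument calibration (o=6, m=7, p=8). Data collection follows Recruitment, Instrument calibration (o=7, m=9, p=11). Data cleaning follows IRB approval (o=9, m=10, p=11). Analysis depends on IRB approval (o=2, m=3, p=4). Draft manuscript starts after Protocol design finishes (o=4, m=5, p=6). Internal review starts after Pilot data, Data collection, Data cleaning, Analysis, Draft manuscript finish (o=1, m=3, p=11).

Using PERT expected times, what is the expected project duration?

25 days

te_Protocol design = (5 + 4·6 + 7)/6 = 36/6 = 6
te_IRB approval = (1 + 4·6 + 23)/6 = 48/6 = 8
te_Recruitment = (11 + 4·12 + 13)/6 = 72/6 = 12
te_Instrument calibration = (2 + 4·3 + 4)/6 = 18/6 = 3
te_Pilot data = (6 + 4·7 + 8)/6 = 42/6 = 7
te_Data collection = (7 + 4·9 + 11)/6 = 54/6 = 9
te_Data cleaning = (9 + 4·10 + 11)/6 = 60/6 = 10
te_Analysis = (2 + 4·3 + 4)/6 = 18/6 = 3
te_Draft manuscript = (4 + 4·5 + 6)/6 = 30/6 = 5
te_Internal review = (1 + 4·3 + 11)/6 = 24/6 = 4

Forward pass:
ES_Protocol design = 0; EF_Protocol design = 6
ES_IRB approval = 0; EF_IRB approval = 8
ES_Recruitment = 0; EF_Recruitment = 12
ES_Instrument calibration = 0; EF_Instrument calibration = 3
ES_Pilot data = max(EF_IRB approval=8, EF_Instrument calibration=3) = 8; EF_Pilot data = 8+7 = 15
ES_Data collection = max(EF_Recruitment=12, EF_Instrument calibration=3) = 12; EF_Data collection = 12+9 = 21
ES_Data cleaning = 8; EF_Data cleaning = 8+10 = 18
ES_Analysis = 8; EF_Analysis = 8+3 = 11
ES_Draft manuscript = 6; EF_Draft manuscript = 6+5 = 11
ES_Internal review = max(EF_Pilot data=15, EF_Data collection=21, EF_Data cleaning=18, EF_Analysis=11, EF_Draft manuscript=11) = 21; EF_Internal review = 21+4 = 25
Expected project duration μ = 25 days. Critical path: Recruitment → Data collection → Internal review.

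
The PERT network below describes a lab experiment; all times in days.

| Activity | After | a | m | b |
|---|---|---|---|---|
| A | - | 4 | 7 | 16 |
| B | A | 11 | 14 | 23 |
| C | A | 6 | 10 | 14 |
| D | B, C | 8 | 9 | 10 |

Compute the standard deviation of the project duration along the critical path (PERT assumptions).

te_A = (4 + 4·7 + 16)/6 = 48/6 = 8; σ²_A = ((16−4)/6)² = 4.000
te_B = (11 + 4·14 + 23)/6 = 90/6 = 15; σ²_B = ((23−11)/6)² = 4.000
te_C = (6 + 4·10 + 14)/6 = 60/6 = 10; σ²_C = ((14−6)/6)² = 1.778
te_D = (8 + 4·9 + 10)/6 = 54/6 = 9; σ²_D = ((10−8)/6)² = 0.111

Forward pass:
ES_A = 0; EF_A = 8
ES_B = 8; EF_B = 8+15 = 23
ES_C = 8; EF_C = 8+10 = 18
ES_D = max(EF_B=23, EF_C=18) = 23; EF_D = 23+9 = 32
Expected project duration μ = 32 days. Critical path: A → B → D.

Variance along critical path = 4.000 + 4.000 + 0.111 = 8.111
σ = √8.111 = 2.848 days

2.85 days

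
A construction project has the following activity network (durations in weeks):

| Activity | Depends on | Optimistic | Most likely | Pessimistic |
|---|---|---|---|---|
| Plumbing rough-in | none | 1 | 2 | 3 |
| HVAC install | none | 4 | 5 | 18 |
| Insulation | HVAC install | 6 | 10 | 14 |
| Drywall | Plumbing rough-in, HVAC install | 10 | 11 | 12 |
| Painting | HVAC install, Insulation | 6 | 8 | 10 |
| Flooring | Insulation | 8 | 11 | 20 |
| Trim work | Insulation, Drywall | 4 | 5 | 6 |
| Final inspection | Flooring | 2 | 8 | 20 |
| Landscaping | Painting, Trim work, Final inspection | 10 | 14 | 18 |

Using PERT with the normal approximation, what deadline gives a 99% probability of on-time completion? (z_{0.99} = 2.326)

te_Plumbing rough-in = (1 + 4·2 + 3)/6 = 12/6 = 2; σ²_Plumbing rough-in = ((3−1)/6)² = 0.111
te_HVAC install = (4 + 4·5 + 18)/6 = 42/6 = 7; σ²_HVAC install = ((18−4)/6)² = 5.444
te_Insulation = (6 + 4·10 + 14)/6 = 60/6 = 10; σ²_Insulation = ((14−6)/6)² = 1.778
te_Drywall = (10 + 4·11 + 12)/6 = 66/6 = 11; σ²_Drywall = ((12−10)/6)² = 0.111
te_Painting = (6 + 4·8 + 10)/6 = 48/6 = 8; σ²_Painting = ((10−6)/6)² = 0.444
te_Flooring = (8 + 4·11 + 20)/6 = 72/6 = 12; σ²_Flooring = ((20−8)/6)² = 4.000
te_Trim work = (4 + 4·5 + 6)/6 = 30/6 = 5; σ²_Trim work = ((6−4)/6)² = 0.111
te_Final inspection = (2 + 4·8 + 20)/6 = 54/6 = 9; σ²_Final inspection = ((20−2)/6)² = 9.000
te_Landscaping = (10 + 4·14 + 18)/6 = 84/6 = 14; σ²_Landscaping = ((18−10)/6)² = 1.778

Forward pass:
ES_Plumbing rough-in = 0; EF_Plumbing rough-in = 2
ES_HVAC install = 0; EF_HVAC install = 7
ES_Insulation = 7; EF_Insulation = 7+10 = 17
ES_Drywall = max(EF_Plumbing rough-in=2, EF_HVAC install=7) = 7; EF_Drywall = 7+11 = 18
ES_Painting = max(EF_HVAC install=7, EF_Insulation=17) = 17; EF_Painting = 17+8 = 25
ES_Flooring = 17; EF_Flooring = 17+12 = 29
ES_Trim work = max(EF_Insulation=17, EF_Drywall=18) = 18; EF_Trim work = 18+5 = 23
ES_Final inspection = 29; EF_Final inspection = 29+9 = 38
ES_Landscaping = max(EF_Painting=25, EF_Trim work=23, EF_Final inspection=38) = 38; EF_Landscaping = 38+14 = 52
Expected project duration μ = 52 weeks. Critical path: HVAC install → Insulation → Flooring → Final inspection → Landscaping.

Variance along critical path = 5.444 + 1.778 + 4.000 + 9.000 + 1.778 = 22.000; σ = 4.690 weeks.
D = μ + z·σ = 52 + 2.326·4.690 = 62.9 weeks

62.9 weeks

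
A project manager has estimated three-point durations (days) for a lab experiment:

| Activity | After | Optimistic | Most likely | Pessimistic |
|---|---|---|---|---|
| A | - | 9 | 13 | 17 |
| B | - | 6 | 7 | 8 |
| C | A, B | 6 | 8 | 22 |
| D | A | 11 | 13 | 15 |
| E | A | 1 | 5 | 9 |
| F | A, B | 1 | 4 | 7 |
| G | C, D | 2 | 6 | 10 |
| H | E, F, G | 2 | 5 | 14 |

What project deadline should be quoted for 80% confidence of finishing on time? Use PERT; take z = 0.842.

40.4 days

te_A = (9 + 4·13 + 17)/6 = 78/6 = 13; σ²_A = ((17−9)/6)² = 1.778
te_B = (6 + 4·7 + 8)/6 = 42/6 = 7; σ²_B = ((8−6)/6)² = 0.111
te_C = (6 + 4·8 + 22)/6 = 60/6 = 10; σ²_C = ((22−6)/6)² = 7.111
te_D = (11 + 4·13 + 15)/6 = 78/6 = 13; σ²_D = ((15−11)/6)² = 0.444
te_E = (1 + 4·5 + 9)/6 = 30/6 = 5; σ²_E = ((9−1)/6)² = 1.778
te_F = (1 + 4·4 + 7)/6 = 24/6 = 4; σ²_F = ((7−1)/6)² = 1.000
te_G = (2 + 4·6 + 10)/6 = 36/6 = 6; σ²_G = ((10−2)/6)² = 1.778
te_H = (2 + 4·5 + 14)/6 = 36/6 = 6; σ²_H = ((14−2)/6)² = 4.000

Forward pass:
ES_A = 0; EF_A = 13
ES_B = 0; EF_B = 7
ES_C = max(EF_A=13, EF_B=7) = 13; EF_C = 13+10 = 23
ES_D = 13; EF_D = 13+13 = 26
ES_E = 13; EF_E = 13+5 = 18
ES_F = max(EF_A=13, EF_B=7) = 13; EF_F = 13+4 = 17
ES_G = max(EF_C=23, EF_D=26) = 26; EF_G = 26+6 = 32
ES_H = max(EF_E=18, EF_F=17, EF_G=32) = 32; EF_H = 32+6 = 38
Expected project duration μ = 38 days. Critical path: A → D → G → H.

Variance along critical path = 1.778 + 0.444 + 1.778 + 4.000 = 8.000; σ = 2.828 days.
D = μ + z·σ = 38 + 0.842·2.828 = 40.4 days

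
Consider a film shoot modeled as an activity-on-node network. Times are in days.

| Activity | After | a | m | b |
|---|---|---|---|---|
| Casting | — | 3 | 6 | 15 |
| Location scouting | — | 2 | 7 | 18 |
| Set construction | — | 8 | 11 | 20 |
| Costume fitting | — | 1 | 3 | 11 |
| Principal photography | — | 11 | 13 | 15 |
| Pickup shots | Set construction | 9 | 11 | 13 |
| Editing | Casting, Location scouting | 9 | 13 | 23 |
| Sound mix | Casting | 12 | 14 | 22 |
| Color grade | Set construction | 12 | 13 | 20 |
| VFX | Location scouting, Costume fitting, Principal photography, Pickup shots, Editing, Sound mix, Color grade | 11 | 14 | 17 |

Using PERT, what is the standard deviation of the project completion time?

2.60 days

te_Casting = (3 + 4·6 + 15)/6 = 42/6 = 7; σ²_Casting = ((15−3)/6)² = 4.000
te_Location scouting = (2 + 4·7 + 18)/6 = 48/6 = 8; σ²_Location scouting = ((18−2)/6)² = 7.111
te_Set construction = (8 + 4·11 + 20)/6 = 72/6 = 12; σ²_Set construction = ((20−8)/6)² = 4.000
te_Costume fitting = (1 + 4·3 + 11)/6 = 24/6 = 4; σ²_Costume fitting = ((11−1)/6)² = 2.778
te_Principal photography = (11 + 4·13 + 15)/6 = 78/6 = 13; σ²_Principal photography = ((15−11)/6)² = 0.444
te_Pickup shots = (9 + 4·11 + 13)/6 = 66/6 = 11; σ²_Pickup shots = ((13−9)/6)² = 0.444
te_Editing = (9 + 4·13 + 23)/6 = 84/6 = 14; σ²_Editing = ((23−9)/6)² = 5.444
te_Sound mix = (12 + 4·14 + 22)/6 = 90/6 = 15; σ²_Sound mix = ((22−12)/6)² = 2.778
te_Color grade = (12 + 4·13 + 20)/6 = 84/6 = 14; σ²_Color grade = ((20−12)/6)² = 1.778
te_VFX = (11 + 4·14 + 17)/6 = 84/6 = 14; σ²_VFX = ((17−11)/6)² = 1.000

Forward pass:
ES_Casting = 0; EF_Casting = 7
ES_Location scouting = 0; EF_Location scouting = 8
ES_Set construction = 0; EF_Set construction = 12
ES_Costume fitting = 0; EF_Costume fitting = 4
ES_Principal photography = 0; EF_Principal photography = 13
ES_Pickup shots = 12; EF_Pickup shots = 12+11 = 23
ES_Editing = max(EF_Casting=7, EF_Location scouting=8) = 8; EF_Editing = 8+14 = 22
ES_Sound mix = 7; EF_Sound mix = 7+15 = 22
ES_Color grade = 12; EF_Color grade = 12+14 = 26
ES_VFX = max(EF_Location scouting=8, EF_Costume fitting=4, EF_Principal photography=13, EF_Pickup shots=23, EF_Editing=22, EF_Sound mix=22, EF_Color grade=26) = 26; EF_VFX = 26+14 = 40
Expected project duration μ = 40 days. Critical path: Set construction → Color grade → VFX.

Variance along critical path = 4.000 + 1.778 + 1.000 = 6.778
σ = √6.778 = 2.603 days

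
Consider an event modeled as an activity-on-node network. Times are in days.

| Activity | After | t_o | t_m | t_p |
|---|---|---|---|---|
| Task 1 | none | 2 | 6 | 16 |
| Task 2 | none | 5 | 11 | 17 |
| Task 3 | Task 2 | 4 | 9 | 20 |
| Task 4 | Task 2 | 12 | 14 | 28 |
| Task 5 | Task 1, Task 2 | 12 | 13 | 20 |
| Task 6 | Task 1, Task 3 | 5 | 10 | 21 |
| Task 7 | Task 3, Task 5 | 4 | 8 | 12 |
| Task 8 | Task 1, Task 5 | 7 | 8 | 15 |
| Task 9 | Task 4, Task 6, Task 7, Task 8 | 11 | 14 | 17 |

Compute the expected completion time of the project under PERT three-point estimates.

48 days

te_Task 1 = (2 + 4·6 + 16)/6 = 42/6 = 7
te_Task 2 = (5 + 4·11 + 17)/6 = 66/6 = 11
te_Task 3 = (4 + 4·9 + 20)/6 = 60/6 = 10
te_Task 4 = (12 + 4·14 + 28)/6 = 96/6 = 16
te_Task 5 = (12 + 4·13 + 20)/6 = 84/6 = 14
te_Task 6 = (5 + 4·10 + 21)/6 = 66/6 = 11
te_Task 7 = (4 + 4·8 + 12)/6 = 48/6 = 8
te_Task 8 = (7 + 4·8 + 15)/6 = 54/6 = 9
te_Task 9 = (11 + 4·14 + 17)/6 = 84/6 = 14

Forward pass:
ES_Task 1 = 0; EF_Task 1 = 7
ES_Task 2 = 0; EF_Task 2 = 11
ES_Task 3 = 11; EF_Task 3 = 11+10 = 21
ES_Task 4 = 11; EF_Task 4 = 11+16 = 27
ES_Task 5 = max(EF_Task 1=7, EF_Task 2=11) = 11; EF_Task 5 = 11+14 = 25
ES_Task 6 = max(EF_Task 1=7, EF_Task 3=21) = 21; EF_Task 6 = 21+11 = 32
ES_Task 7 = max(EF_Task 3=21, EF_Task 5=25) = 25; EF_Task 7 = 25+8 = 33
ES_Task 8 = max(EF_Task 1=7, EF_Task 5=25) = 25; EF_Task 8 = 25+9 = 34
ES_Task 9 = max(EF_Task 4=27, EF_Task 6=32, EF_Task 7=33, EF_Task 8=34) = 34; EF_Task 9 = 34+14 = 48
Expected project duration μ = 48 days. Critical path: Task 2 → Task 5 → Task 8 → Task 9.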